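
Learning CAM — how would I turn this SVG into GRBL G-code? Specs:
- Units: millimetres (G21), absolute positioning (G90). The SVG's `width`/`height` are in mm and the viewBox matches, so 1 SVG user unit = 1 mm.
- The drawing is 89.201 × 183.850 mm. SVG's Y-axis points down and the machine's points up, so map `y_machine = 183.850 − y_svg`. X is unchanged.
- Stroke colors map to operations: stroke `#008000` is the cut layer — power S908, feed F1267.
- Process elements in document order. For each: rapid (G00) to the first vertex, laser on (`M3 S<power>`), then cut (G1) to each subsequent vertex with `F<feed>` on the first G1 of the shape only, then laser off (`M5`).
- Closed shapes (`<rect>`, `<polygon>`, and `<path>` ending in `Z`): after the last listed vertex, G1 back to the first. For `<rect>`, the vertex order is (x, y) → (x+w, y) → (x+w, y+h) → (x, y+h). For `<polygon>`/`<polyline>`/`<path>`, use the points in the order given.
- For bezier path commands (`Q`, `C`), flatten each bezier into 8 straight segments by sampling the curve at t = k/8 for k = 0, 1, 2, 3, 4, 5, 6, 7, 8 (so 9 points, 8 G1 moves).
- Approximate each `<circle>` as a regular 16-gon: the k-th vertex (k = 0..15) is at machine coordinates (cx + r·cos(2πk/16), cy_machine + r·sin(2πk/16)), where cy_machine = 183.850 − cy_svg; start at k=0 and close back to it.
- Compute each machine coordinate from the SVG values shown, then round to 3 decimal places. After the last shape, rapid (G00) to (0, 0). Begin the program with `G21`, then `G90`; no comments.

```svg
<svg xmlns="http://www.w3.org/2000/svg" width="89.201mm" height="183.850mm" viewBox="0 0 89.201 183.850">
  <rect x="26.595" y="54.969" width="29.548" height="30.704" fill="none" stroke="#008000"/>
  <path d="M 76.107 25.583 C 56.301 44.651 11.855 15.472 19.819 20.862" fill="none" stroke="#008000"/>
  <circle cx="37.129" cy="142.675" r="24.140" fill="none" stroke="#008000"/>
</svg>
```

G21
G90
G00 X26.595 Y128.881
M3 S908
G1 X56.143 Y128.881 F1267
G1 X56.143 Y98.177
G1 X26.595 Y98.177
G1 X26.595 Y128.881
M5
G00 X76.107 Y158.267
M3 S908
G1 X67.675 Y153.216 F1267
G1 X57.836 Y151.718
G1 X47.493 Y152.802
G1 X37.549 Y155.498
G1 X28.907 Y158.835
G1 X22.469 Y161.843
G1 X19.139 Y163.551
G1 X19.819 Y162.988
M5
G00 X61.269 Y41.175
M3 S908
G1 X59.431 Y50.413 F1267
G1 X54.199 Y58.245
G1 X46.367 Y63.477
G1 X37.129 Y65.315
G1 X27.891 Y63.477
G1 X20.059 Y58.245
G1 X14.827 Y50.413
G1 X12.989 Y41.175
G1 X14.827 Y31.937
G1 X20.059 Y24.105
G1 X27.891 Y18.873
G1 X37.129 Y17.035
G1 X46.367 Y18.873
G1 X54.199 Y24.105
G1 X59.431 Y31.937
G1 X61.269 Y41.175
M5
G00 X0.000 Y0.000

1 u = 1 mm; y_m = 183.850 − y.

[1] `<rect>` rectangle, #008000→cut S908 F1267: (26.595,128.881) → (56.143,128.881) → (56.143,98.177) → (26.595,98.177) → (26.595,128.881) (closed)

[2] `<path>` cubic bezier, #008000→cut S908 F1267: (76.107,158.267) → (67.675,153.216) → (57.836,151.718) → (47.493,152.802) → (37.549,155.498) → (28.907,158.835) → (22.469,161.843) → (19.139,163.551) → (19.819,162.988)

[3] `<circle>` circle, #008000→cut S908 F1267: (61.269,41.175) → (59.431,50.413) → (54.199,58.245) → (46.367,63.477) → (37.129,65.315) → (27.891,63.477) → (20.059,58.245) → (14.827,50.413) → (12.989,41.175) → (14.827,31.937) → (20.059,24.105) → (27.891,18.873) → (37.129,17.035) → (46.367,18.873) → (54.199,24.105) → (59.431,31.937) → (61.269,41.175) (closed)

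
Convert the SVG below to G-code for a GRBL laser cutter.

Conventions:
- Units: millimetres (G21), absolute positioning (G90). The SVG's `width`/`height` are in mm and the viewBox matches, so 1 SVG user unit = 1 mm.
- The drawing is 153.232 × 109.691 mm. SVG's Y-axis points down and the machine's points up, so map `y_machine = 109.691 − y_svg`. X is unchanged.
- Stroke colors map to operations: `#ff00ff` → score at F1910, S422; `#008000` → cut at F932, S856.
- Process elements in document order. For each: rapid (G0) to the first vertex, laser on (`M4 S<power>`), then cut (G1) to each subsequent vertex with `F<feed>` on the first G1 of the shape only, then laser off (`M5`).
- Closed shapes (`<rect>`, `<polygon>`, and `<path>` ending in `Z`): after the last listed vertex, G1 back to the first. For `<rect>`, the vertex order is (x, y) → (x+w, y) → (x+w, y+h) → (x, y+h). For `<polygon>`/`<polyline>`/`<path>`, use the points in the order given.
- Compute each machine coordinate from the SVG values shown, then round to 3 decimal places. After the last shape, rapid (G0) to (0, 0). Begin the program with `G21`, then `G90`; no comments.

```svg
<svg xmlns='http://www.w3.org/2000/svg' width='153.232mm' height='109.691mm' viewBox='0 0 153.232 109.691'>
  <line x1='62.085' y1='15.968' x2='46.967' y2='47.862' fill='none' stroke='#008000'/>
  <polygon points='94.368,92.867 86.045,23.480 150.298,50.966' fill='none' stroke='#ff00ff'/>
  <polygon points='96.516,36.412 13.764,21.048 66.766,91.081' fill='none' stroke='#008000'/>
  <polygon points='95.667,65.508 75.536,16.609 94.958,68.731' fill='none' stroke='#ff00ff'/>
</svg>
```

viewBox `0 0 153.232 109.691` with mm width/height → 1 unit = 1 mm. Flip: y_m = 109.691 − y_svg.

**Shape 1** — `<line>` line segment, stroke `#008000` → cut (S856, F932). Machine vertices: (62.085,93.723) → (46.967,61.829). Open path.

**Shape 2** — `<polygon>` regular polygon, stroke `#ff00ff` → score (S422, F1910). Machine vertices: (94.368,16.824) → (86.045,86.211) → (150.298,58.725) → (94.368,16.824). Closed: final G1 returns to the first vertex.

**Shape 3** — `<polygon>` closed polygon, stroke `#008000` → cut (S856, F932). Machine vertices: (96.516,73.279) → (13.764,88.643) → (66.766,18.610) → (96.516,73.279). Closed: final G1 returns to the first vertex.

**Shape 4** — `<polygon>` closed polygon, stroke `#ff00ff` → score (S422, F1910). Machine vertices: (95.667,44.183) → (75.536,93.082) → (94.958,40.960) → (95.667,44.183). Closed: final G1 returns to the first vertex.

G21
G90
G0 X62.085 Y93.723
M4 S856
G1 X46.967 Y61.829 F932
M5
G0 X94.368 Y16.824
M4 S422
G1 X86.045 Y86.211 F1910
G1 X150.298 Y58.725
G1 X94.368 Y16.824
M5
G0 X96.516 Y73.279
M4 S856
G1 X13.764 Y88.643 F932
G1 X66.766 Y18.610
G1 X96.516 Y73.279
M5
G0 X95.667 Y44.183
M4 S422
G1 X75.536 Y93.082 F1910
G1 X94.958 Y40.960
G1 X95.667 Y44.183
M5
G0 X0.000 Y0.000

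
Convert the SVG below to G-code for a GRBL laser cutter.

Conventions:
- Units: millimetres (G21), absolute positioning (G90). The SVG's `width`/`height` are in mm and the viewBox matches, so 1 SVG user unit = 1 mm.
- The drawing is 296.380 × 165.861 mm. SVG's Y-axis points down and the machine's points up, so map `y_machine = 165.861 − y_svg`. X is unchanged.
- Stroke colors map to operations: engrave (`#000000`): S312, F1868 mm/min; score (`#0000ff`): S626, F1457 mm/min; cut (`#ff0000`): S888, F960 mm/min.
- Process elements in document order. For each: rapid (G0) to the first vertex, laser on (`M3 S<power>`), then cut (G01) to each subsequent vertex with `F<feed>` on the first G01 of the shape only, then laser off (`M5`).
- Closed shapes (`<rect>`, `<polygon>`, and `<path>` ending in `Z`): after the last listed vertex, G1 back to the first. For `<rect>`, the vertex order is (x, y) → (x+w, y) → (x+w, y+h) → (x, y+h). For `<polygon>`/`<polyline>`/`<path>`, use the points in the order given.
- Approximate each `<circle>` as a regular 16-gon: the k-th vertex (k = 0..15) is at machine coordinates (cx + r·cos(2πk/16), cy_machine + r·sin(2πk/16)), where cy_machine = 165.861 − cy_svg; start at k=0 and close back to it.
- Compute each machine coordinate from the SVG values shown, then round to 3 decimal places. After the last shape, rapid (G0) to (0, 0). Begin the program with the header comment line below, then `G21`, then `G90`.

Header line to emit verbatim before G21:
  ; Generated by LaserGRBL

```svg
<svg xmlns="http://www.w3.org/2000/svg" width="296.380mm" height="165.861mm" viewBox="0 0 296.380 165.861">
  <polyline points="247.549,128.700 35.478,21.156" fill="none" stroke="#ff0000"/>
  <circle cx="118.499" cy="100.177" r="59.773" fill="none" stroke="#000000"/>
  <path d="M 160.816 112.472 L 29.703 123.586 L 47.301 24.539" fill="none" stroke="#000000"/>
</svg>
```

; Generated by LaserGRBL
G21
G90
G0 X247.549 Y37.161
M3 S888
G01 X35.478 Y144.705 F960
M5
G0 X178.272 Y65.684
M3 S312
G01 X173.722 Y88.558 F1868
G01 X160.765 Y107.950
G01 X141.373 Y120.907
G01 X118.499 Y125.457
G01 X95.625 Y120.907
G01 X76.233 Y107.950
G01 X63.276 Y88.558
G01 X58.726 Y65.684
G01 X63.276 Y42.810
G01 X76.233 Y23.418
G01 X95.625 Y10.461
G01 X118.499 Y5.911
G01 X141.373 Y10.461
G01 X160.765 Y23.418
G01 X173.722 Y42.810
G01 X178.272 Y65.684
M5
G0 X160.816 Y53.389
M3 S312
G01 X29.703 Y42.275 F1868
G01 X47.301 Y141.322
M5
G0 X0.000 Y0.000

Since the viewBox matches the mm dimensions, user units are millimetres directly. The only transform is the Y-flip y_m = 165.861 − y_svg.

Shape 1 is a line segment drawn with `<polyline>`. Its stroke #ff0000 means cut at S888, F960. After flipping Y the toolpath is (247.549,37.161) → (35.478,144.705).

Shape 2 is a circle drawn with `<circle>`. Its stroke #000000 means engrave at S312, F1868. After flipping Y the toolpath is (178.272,65.684) → (173.722,88.558) → (160.765,107.950) → (141.373,120.907) → (118.499,125.457) → (95.625,120.907) → (76.233,107.950) → (63.276,88.558) → (58.726,65.684) → (63.276,42.810) → (76.233,23.418) → (95.625,10.461) → (118.499,5.911) → (141.373,10.461) → (160.765,23.418) → (173.722,42.810) → (178.272,65.684), returning to the start.

Shape 3 is a open polyline drawn with `<path>`. Its stroke #000000 means engrave at S312, F1868. After flipping Y the toolpath is (160.816,53.389) → (29.703,42.275) → (47.301,141.322).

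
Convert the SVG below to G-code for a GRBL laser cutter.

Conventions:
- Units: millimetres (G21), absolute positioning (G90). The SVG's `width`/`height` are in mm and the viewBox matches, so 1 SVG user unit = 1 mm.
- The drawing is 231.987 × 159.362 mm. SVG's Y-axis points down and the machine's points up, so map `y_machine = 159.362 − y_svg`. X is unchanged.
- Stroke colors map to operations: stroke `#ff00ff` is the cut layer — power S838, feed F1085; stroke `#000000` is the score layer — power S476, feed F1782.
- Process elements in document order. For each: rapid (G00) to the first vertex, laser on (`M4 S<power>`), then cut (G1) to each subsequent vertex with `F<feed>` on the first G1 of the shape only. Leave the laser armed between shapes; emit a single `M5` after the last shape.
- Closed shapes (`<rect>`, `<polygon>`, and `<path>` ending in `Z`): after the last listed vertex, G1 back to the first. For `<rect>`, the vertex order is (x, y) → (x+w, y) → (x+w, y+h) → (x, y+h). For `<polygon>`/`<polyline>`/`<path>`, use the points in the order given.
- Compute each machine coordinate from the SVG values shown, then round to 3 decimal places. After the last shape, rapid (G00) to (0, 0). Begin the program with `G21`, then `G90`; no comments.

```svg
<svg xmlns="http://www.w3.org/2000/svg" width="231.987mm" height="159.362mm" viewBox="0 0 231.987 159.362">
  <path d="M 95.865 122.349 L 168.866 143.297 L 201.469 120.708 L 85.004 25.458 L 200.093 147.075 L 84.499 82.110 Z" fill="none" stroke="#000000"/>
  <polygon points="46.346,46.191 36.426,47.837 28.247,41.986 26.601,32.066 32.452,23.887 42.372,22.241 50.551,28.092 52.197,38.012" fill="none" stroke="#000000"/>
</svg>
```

G21
G90
G00 X95.865 Y37.013
M4 S476
G1 X168.866 Y16.065 F1782
G1 X201.469 Y38.654
G1 X85.004 Y133.904
G1 X200.093 Y12.287
G1 X84.499 Y77.252
G1 X95.865 Y37.013
G00 X46.346 Y113.171
M4 S476
G1 X36.426 Y111.525 F1782
G1 X28.247 Y117.376
G1 X26.601 Y127.296
G1 X32.452 Y135.475
G1 X42.372 Y137.121
G1 X50.551 Y131.270
G1 X52.197 Y121.350
G1 X46.346 Y113.171
M5
G00 X0.000 Y0.000

viewBox `0 0 231.987 159.362` with mm width/height → 1 unit = 1 mm. Flip: y_m = 159.362 − y_svg.

**Shape 1** — `<path>` closed polygon, stroke `#000000` → score (S476, F1782). Machine vertices: (95.865,37.013) → (168.866,16.065) → (201.469,38.654) → (85.004,133.904) → (200.093,12.287) → (84.499,77.252) → (95.865,37.013). Closed: final G1 returns to the first vertex.

**Shape 2** — `<polygon>` regular polygon, stroke `#000000` → score (S476, F1782). Machine vertices: (46.346,113.171) → (36.426,111.525) → (28.247,117.376) → (26.601,127.296) → (32.452,135.475) → (42.372,137.121) → (50.551,131.270) → (52.197,121.350) → (46.346,113.171). Closed: final G1 returns to the first vertex.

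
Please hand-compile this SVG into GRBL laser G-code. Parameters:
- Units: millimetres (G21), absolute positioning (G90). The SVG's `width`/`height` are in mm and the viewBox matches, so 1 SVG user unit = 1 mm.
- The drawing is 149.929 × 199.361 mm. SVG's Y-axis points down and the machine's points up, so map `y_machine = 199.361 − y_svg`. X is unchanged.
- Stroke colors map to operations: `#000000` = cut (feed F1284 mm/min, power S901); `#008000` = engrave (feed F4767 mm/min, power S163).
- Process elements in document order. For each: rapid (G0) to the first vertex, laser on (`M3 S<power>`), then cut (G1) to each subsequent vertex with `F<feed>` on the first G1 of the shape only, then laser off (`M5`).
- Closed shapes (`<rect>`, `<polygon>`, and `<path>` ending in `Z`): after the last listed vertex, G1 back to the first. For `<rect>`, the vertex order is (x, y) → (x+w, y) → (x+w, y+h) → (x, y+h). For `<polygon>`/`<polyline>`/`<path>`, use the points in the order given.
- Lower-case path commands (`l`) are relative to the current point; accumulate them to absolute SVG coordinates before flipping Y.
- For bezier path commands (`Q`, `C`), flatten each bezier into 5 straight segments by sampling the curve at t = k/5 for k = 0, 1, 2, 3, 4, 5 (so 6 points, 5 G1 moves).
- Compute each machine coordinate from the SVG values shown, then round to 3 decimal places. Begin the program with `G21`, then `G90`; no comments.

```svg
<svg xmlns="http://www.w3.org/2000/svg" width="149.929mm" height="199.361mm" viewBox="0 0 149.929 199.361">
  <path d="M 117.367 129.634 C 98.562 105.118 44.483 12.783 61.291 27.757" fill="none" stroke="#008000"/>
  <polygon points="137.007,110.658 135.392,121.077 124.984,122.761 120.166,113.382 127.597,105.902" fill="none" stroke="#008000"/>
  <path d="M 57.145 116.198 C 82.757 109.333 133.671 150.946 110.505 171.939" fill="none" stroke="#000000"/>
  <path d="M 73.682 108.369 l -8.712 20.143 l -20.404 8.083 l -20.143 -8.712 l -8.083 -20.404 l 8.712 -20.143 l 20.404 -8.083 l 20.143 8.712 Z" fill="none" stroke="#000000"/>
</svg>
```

G21
G90
G0 X117.367 Y69.727
M3 S163
G1 X102.700 Y91.174 F4767
G1 X84.664 Y120.491
G1 X68.353 Y149.273
G1 X58.863 Y169.112
G1 X61.291 Y171.604
M5
G0 X137.007 Y88.703
M3 S163
G1 X135.392 Y78.284 F4767
G1 X124.984 Y76.600
G1 X120.166 Y85.979
G1 X127.597 Y93.459
G1 X137.007 Y88.703
M5
G0 X57.145 Y83.163
M3 S901
G1 X74.753 Y82.017 F1284
G1 X93.664 Y72.554
G1 X109.106 Y58.089
G1 X116.310 Y41.939
G1 X110.505 Y27.422
M5
G0 X73.682 Y90.992
M3 S901
G1 X64.970 Y70.849 F1284
G1 X44.566 Y62.766
G1 X24.423 Y71.478
G1 X16.340 Y91.882
G1 X25.052 Y112.025
G1 X45.456 Y120.108
G1 X65.599 Y111.396
G1 X73.682 Y90.992
M5

Since the viewBox matches the mm dimensions, user units are millimetres directly. The only transform is the Y-flip y_m = 199.361 − y_svg.

Shape 1 is a cubic bezier drawn with `<path>`. Its stroke #008000 means engrave at S163, F4767. After flipping Y the toolpath is (117.367,69.727) → (102.700,91.174) → (84.664,120.491) → (68.353,149.273) → (58.863,169.112) → (61.291,171.604).

Shape 2 is a regular polygon drawn with `<polygon>`. Its stroke #008000 means engrave at S163, F4767. After flipping Y the toolpath is (137.007,88.703) → (135.392,78.284) → (124.984,76.600) → (120.166,85.979) → (127.597,93.459) → (137.007,88.703), returning to the start.

Shape 3 is a cubic bezier drawn with `<path>`. Its stroke #000000 means cut at S901, F1284. After flipping Y the toolpath is (57.145,83.163) → (74.753,82.017) → (93.664,72.554) → (109.106,58.089) → (116.310,41.939) → (110.505,27.422).

Shape 4 is a regular polygon drawn with `<path>`. Its stroke #000000 means cut at S901, F1284. After flipping Y the toolpath is (73.682,90.992) → (64.970,70.849) → (44.566,62.766) → (24.423,71.478) → (16.340,91.882) → (25.052,112.025) → (45.456,120.108) → (65.599,111.396) → (73.682,90.992), returning to the start.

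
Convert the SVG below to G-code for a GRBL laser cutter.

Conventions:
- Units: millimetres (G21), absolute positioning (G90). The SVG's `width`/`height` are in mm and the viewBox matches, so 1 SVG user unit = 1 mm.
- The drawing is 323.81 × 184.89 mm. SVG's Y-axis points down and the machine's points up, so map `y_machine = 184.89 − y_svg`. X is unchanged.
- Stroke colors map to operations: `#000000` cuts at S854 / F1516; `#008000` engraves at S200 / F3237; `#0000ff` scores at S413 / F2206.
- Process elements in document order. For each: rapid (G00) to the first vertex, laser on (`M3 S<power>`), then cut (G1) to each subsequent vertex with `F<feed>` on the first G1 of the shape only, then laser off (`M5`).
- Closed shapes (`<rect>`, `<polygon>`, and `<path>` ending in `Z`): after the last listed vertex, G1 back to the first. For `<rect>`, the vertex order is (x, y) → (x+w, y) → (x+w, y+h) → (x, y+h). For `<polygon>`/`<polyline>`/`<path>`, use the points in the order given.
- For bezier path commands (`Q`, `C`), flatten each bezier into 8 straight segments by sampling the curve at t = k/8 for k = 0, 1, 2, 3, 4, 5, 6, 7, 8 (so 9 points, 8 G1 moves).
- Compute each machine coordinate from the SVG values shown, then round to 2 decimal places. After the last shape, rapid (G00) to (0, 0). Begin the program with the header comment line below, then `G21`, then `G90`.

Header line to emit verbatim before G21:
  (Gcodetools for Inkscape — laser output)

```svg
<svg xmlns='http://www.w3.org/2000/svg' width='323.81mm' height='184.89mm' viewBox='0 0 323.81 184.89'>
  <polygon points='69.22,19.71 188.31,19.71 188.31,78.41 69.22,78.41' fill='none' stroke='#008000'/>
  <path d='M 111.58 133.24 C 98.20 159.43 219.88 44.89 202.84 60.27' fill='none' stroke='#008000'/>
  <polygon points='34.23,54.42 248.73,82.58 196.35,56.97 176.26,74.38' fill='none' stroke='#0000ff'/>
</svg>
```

(Gcodetools for Inkscape — laser output)
G21
G90
G00 X69.22 Y165.18
M3 S200
G1 X188.31 Y165.18 F3237
G1 X188.31 Y106.48
G1 X69.22 Y106.48
G1 X69.22 Y165.18
M5
G00 X111.58 Y51.65
M3 S200
G1 X112.36 Y47.90 F3237
G1 X122.59 Y54.17
G1 X139.07 Y67.28
G1 X158.58 Y84.08
G1 X177.93 Y101.39
G1 X193.89 Y116.02
G1 X203.26 Y124.83
G1 X202.84 Y124.62
M5
G00 X34.23 Y130.47
M3 S413
G1 X248.73 Y102.31 F2206
G1 X196.35 Y127.92
G1 X176.26 Y110.51
G1 X34.23 Y130.47
M5
G00 X0.00 Y0.00

viewBox `0 0 323.81 184.89` with mm width/height → 1 unit = 1 mm. Flip: y_m = 184.89 − y_svg.

**Shape 1** — `<polygon>` rectangle, stroke `#008000` → engrave (S200, F3237). Machine vertices: (69.22,165.18) → (188.31,165.18) → (188.31,106.48) → (69.22,106.48) → (69.22,165.18). Closed: final G1 returns to the first vertex.

**Shape 2** — `<path>` cubic bezier, stroke `#008000` → engrave (S200, F3237). Control points (SVG): P0=(111.58,133.24), P1=(98.20,159.43), P2=(219.88,44.89), P3=(202.84,60.27); sampled at t=k/8. Machine vertices: (111.58,51.65) → (112.36,47.90) → (122.59,54.17) → (139.07,67.28) → (158.58,84.08) → (177.93,101.39) → (193.89,116.02) → (203.26,124.83) → (202.84,124.62). Open path.

**Shape 3** — `<polygon>` closed polygon, stroke `#0000ff` → score (S413, F2206). Machine vertices: (34.23,130.47) → (248.73,102.31) → (196.35,127.92) → (176.26,110.51) → (34.23,130.47). Closed: final G1 returns to the first vertex.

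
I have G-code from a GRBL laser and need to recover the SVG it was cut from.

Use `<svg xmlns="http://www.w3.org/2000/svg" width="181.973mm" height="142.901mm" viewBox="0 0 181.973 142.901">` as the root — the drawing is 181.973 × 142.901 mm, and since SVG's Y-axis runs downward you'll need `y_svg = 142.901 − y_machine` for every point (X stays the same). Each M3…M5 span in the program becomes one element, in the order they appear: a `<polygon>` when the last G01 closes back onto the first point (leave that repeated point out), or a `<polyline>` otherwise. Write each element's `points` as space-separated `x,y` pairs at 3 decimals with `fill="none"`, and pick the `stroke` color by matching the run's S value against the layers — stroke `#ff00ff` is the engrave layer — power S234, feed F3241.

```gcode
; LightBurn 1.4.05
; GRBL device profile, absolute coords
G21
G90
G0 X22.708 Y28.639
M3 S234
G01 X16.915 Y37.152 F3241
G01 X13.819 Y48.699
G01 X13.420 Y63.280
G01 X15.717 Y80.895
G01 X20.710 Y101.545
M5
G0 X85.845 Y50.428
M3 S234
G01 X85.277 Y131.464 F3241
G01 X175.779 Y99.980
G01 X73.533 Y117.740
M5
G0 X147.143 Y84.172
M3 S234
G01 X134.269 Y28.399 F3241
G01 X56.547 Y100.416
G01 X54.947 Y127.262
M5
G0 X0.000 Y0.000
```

Each laser-on run becomes one SVG element. Flip Y back into SVG space with y_svg = 142.901 − y_machine. Every run uses S234, so all elements get stroke `#ff00ff` (engrave).

Run 1: The run is open, so emit a `<polyline>` with points (Y-flipped): 22.708,114.262 16.915,105.749 13.819,94.202 13.420,79.621 15.717,62.006 20.710,41.356.

Run 2: The run is open, so emit a `<polyline>` with points (Y-flipped): 85.845,92.473 85.277,11.437 175.779,42.921 73.533,25.161.

Run 3: The run is open, so emit a `<polyline>` with points (Y-flipped): 147.143,58.729 134.269,114.502 56.547,42.485 54.947,15.639.

<svg xmlns="http://www.w3.org/2000/svg" width="181.973mm" height="142.901mm" viewBox="0 0 181.973 142.901">
  <polyline points="22.708,114.262 16.915,105.749 13.819,94.202 13.420,79.621 15.717,62.006 20.710,41.356" fill="none" stroke="#ff00ff"/>
  <polyline points="85.845,92.473 85.277,11.437 175.779,42.921 73.533,25.161" fill="none" stroke="#ff00ff"/>
  <polyline points="147.143,58.729 134.269,114.502 56.547,42.485 54.947,15.639" fill="none" stroke="#ff00ff"/>
</svg>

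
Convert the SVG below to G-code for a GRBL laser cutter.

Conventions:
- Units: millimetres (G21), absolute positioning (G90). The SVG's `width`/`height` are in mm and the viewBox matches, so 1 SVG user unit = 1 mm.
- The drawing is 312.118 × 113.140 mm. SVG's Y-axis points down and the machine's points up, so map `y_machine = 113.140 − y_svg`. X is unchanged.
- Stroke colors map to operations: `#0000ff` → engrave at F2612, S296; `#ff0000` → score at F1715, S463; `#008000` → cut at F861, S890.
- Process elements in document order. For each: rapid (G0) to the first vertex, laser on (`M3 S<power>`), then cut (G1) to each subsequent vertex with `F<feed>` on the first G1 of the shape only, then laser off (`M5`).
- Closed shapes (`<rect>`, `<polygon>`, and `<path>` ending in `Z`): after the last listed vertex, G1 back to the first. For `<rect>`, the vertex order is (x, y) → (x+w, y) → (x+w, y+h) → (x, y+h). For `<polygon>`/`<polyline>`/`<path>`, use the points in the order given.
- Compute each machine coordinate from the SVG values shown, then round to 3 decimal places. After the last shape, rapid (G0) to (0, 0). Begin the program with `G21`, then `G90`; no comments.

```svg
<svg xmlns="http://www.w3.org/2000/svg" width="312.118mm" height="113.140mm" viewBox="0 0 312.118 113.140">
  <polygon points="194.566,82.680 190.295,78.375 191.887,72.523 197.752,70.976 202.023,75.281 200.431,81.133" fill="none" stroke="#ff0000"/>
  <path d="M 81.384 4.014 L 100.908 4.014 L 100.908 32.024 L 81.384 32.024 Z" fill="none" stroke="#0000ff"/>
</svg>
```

Since the viewBox matches the mm dimensions, user units are millimetres directly. The only transform is the Y-flip y_m = 113.140 − y_svg.

Shape 1 is a regular polygon drawn with `<polygon>`. Its stroke #ff0000 means score at S463, F1715. After flipping Y the toolpath is (194.566,30.460) → (190.295,34.765) → (191.887,40.617) → (197.752,42.164) → (202.023,37.859) → (200.431,32.007) → (194.566,30.460), returning to the start.

Shape 2 is a rectangle drawn with `<path>`. Its stroke #0000ff means engrave at S296, F2612. After flipping Y the toolpath is (81.384,109.126) → (100.908,109.126) → (100.908,81.116) → (81.384,81.116) → (81.384,109.126), returning to the start.

G21
G90
G0 X194.566 Y30.460
M3 S463
G1 X190.295 Y34.765 F1715
G1 X191.887 Y40.617
G1 X197.752 Y42.164
G1 X202.023 Y37.859
G1 X200.431 Y32.007
G1 X194.566 Y30.460
M5
G0 X81.384 Y109.126
M3 S296
G1 X100.908 Y109.126 F2612
G1 X100.908 Y81.116
G1 X81.384 Y81.116
G1 X81.384 Y109.126
M5
G0 X0.000 Y0.000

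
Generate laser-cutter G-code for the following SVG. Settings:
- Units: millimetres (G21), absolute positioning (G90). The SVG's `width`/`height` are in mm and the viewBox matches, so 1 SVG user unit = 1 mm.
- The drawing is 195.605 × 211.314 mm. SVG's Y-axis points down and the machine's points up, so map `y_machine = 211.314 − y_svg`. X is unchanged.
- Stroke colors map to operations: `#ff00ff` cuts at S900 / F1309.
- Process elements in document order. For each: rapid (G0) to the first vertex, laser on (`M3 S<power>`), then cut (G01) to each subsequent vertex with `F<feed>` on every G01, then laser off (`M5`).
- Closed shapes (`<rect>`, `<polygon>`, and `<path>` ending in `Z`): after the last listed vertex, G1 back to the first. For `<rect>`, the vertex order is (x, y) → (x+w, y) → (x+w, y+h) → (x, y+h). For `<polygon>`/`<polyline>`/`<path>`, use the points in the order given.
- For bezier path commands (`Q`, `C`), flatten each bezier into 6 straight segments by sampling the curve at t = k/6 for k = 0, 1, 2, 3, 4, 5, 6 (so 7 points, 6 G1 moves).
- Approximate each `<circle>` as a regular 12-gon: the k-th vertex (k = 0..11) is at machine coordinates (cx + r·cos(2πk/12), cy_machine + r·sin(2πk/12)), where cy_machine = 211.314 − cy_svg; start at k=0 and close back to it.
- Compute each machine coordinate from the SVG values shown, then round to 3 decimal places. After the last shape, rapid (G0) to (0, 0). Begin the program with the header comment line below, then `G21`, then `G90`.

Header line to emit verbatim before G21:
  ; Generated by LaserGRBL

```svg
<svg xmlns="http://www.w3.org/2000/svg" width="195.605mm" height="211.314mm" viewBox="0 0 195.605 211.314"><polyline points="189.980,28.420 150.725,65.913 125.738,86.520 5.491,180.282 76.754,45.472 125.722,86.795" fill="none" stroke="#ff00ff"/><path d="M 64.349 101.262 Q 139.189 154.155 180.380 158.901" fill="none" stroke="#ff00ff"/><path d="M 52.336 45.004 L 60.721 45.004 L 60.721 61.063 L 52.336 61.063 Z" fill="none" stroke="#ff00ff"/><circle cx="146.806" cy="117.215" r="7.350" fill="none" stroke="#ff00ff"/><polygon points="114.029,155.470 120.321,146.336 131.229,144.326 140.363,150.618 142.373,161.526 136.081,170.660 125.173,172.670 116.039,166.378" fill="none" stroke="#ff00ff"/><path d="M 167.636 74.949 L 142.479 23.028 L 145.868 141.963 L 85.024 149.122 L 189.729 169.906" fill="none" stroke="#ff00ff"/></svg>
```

1 u = 1 mm; y_m = 211.314 − y.

[1] `<polyline>` open polyline, #ff00ff→cut S900 F1309: (189.980,182.894) → (150.725,145.401) → (125.738,124.794) → (5.491,31.032) → (76.754,165.842) → (125.722,124.519)

[2] `<path>` quadratic bezier, #ff00ff→cut S900 F1309: (64.349,110.052) → (88.361,93.758) → (110.504,80.140) → (130.777,69.196) → (149.181,60.927) → (165.715,55.332) → (180.380,52.413)

[3] `<path>` rectangle, #ff00ff→cut S900 F1309: (52.336,166.310) → (60.721,166.310) → (60.721,150.251) → (52.336,150.251) → (52.336,166.310) (closed)

[4] `<circle>` circle, #ff00ff→cut S900 F1309: (154.156,94.099) → (153.171,97.774) → (150.481,100.464) → (146.806,101.449) → (143.131,100.464) → (140.441,97.774) → (139.456,94.099) → (140.441,90.424) → (143.131,87.734) → (146.806,86.749) → (150.481,87.734) → (153.171,90.424) → (154.156,94.099) (closed)

[5] `<polygon>` regular polygon, #ff00ff→cut S900 F1309: (114.029,55.844) → (120.321,64.978) → (131.229,66.988) → (140.363,60.696) → (142.373,49.788) → (136.081,40.654) → (125.173,38.644) → (116.039,44.936) → (114.029,55.844) (closed)

[6] `<path>` open polyline, #ff00ff→cut S900 F1309: (167.636,136.365) → (142.479,188.286) → (145.868,69.351) → (85.024,62.192) → (189.729,41.408)

; Generated by LaserGRBL
G21
G90
G0 X189.980 Y182.894
M3 S900
G01 X150.725 Y145.401 F1309
G01 X125.738 Y124.794 F1309
G01 X5.491 Y31.032 F1309
G01 X76.754 Y165.842 F1309
G01 X125.722 Y124.519 F1309
M5
G0 X64.349 Y110.052
M3 S900
G01 X88.361 Y93.758 F1309
G01 X110.504 Y80.140 F1309
G01 X130.777 Y69.196 F1309
G01 X149.181 Y60.927 F1309
G01 X165.715 Y55.332 F1309
G01 X180.380 Y52.413 F1309
M5
G0 X52.336 Y166.310
M3 S900
G01 X60.721 Y166.310 F1309
G01 X60.721 Y150.251 F1309
G01 X52.336 Y150.251 F1309
G01 X52.336 Y166.310 F1309
M5
G0 X154.156 Y94.099
M3 S900
G01 X153.171 Y97.774 F1309
G01 X150.481 Y100.464 F1309
G01 X146.806 Y101.449 F1309
G01 X143.131 Y100.464 F1309
G01 X140.441 Y97.774 F1309
G01 X139.456 Y94.099 F1309
G01 X140.441 Y90.424 F1309
G01 X143.131 Y87.734 F1309
G01 X146.806 Y86.749 F1309
G01 X150.481 Y87.734 F1309
G01 X153.171 Y90.424 F1309
G01 X154.156 Y94.099 F1309
M5
G0 X114.029 Y55.844
M3 S900
G01 X120.321 Y64.978 F1309
G01 X131.229 Y66.988 F1309
G01 X140.363 Y60.696 F1309
G01 X142.373 Y49.788 F1309
G01 X136.081 Y40.654 F1309
G01 X125.173 Y38.644 F1309
G01 X116.039 Y44.936 F1309
G01 X114.029 Y55.844 F1309
M5
G0 X167.636 Y136.365
M3 S900
G01 X142.479 Y188.286 F1309
G01 X145.868 Y69.351 F1309
G01 X85.024 Y62.192 F1309
G01 X189.729 Y41.408 F1309
M5
G0 X0.000 Y0.000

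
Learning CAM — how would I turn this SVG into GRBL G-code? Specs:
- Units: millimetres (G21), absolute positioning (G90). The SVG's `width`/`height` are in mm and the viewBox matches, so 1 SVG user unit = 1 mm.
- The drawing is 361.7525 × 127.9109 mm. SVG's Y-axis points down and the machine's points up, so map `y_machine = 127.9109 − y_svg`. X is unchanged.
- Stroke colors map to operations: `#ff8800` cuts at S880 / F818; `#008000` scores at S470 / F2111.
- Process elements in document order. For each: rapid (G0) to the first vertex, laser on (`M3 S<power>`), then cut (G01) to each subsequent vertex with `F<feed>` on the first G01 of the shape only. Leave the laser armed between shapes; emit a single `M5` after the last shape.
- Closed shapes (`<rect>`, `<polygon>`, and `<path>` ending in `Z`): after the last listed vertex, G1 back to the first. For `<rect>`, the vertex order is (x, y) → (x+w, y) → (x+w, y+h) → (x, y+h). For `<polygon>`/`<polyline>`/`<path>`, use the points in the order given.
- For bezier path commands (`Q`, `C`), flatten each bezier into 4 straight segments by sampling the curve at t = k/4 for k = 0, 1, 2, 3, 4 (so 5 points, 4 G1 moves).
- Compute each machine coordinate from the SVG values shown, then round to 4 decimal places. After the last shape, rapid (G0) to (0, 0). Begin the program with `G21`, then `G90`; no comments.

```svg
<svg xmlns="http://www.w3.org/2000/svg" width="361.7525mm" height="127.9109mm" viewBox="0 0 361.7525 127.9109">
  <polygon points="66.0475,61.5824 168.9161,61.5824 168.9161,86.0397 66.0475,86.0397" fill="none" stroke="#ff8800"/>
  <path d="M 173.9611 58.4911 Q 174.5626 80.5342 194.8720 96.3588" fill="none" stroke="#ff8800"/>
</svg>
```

1 u = 1 mm; y_m = 127.9109 − y.

[1] `<polygon>` rectangle, #ff8800→cut S880 F818: (66.0475,66.3285) → (168.9161,66.3285) → (168.9161,41.8712) → (66.0475,41.8712) → (66.0475,66.3285) (closed)

[2] `<path>` quadratic bezier, #ff8800→cut S880 F818: (173.9611,69.4198) → (175.4936,58.7869) → (179.4896,48.9313) → (185.9490,39.8531) → (194.8720,31.5521)

G21
G90
G0 X66.0475 Y66.3285
M3 S880
G01 X168.9161 Y66.3285 F818
G01 X168.9161 Y41.8712
G01 X66.0475 Y41.8712
G01 X66.0475 Y66.3285
G0 X173.9611 Y69.4198
M3 S880
G01 X175.4936 Y58.7869 F818
G01 X179.4896 Y48.9313
G01 X185.9490 Y39.8531
G01 X194.8720 Y31.5521
M5
G0 X0.0000 Y0.0000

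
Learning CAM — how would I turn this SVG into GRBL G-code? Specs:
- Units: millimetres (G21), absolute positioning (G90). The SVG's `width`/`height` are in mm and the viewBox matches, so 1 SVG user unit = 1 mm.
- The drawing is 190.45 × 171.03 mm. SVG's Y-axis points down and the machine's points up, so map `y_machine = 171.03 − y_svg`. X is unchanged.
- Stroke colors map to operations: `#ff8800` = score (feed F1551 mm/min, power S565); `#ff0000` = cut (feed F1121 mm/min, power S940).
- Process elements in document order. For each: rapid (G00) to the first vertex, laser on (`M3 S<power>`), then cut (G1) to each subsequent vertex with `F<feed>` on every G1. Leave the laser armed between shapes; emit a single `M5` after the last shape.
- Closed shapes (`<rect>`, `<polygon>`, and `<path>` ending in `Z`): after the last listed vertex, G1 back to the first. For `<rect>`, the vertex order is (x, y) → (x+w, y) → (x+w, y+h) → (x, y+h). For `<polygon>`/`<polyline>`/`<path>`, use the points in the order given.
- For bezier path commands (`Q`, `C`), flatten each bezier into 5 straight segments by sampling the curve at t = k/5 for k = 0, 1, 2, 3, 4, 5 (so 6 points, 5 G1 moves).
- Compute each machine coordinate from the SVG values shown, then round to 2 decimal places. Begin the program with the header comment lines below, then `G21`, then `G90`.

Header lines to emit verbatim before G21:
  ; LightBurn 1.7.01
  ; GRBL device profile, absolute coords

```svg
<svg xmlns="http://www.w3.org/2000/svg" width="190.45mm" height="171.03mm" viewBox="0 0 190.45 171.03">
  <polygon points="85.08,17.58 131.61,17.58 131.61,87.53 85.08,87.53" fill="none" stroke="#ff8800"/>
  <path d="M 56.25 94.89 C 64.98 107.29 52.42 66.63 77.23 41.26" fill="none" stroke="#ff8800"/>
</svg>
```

; LightBurn 1.7.01
; GRBL device profile, absolute coords
G21
G90
G00 X85.08 Y153.45
M3 S565
G1 X131.61 Y153.45 F1551
G1 X131.61 Y83.50 F1551
G1 X85.08 Y83.50 F1551
G1 X85.08 Y153.45 F1551
G00 X56.25 Y76.14
M3 S565
G1 X59.40 Y74.52 F1551
G1 X60.26 Y82.35 F1551
G1 X61.64 Y96.36 F1551
G1 X66.36 Y113.26 F1551
G1 X77.23 Y129.77 F1551
M5

Since the viewBox matches the mm dimensions, user units are millimetres directly. The only transform is the Y-flip y_m = 171.03 − y_svg.

Shape 1 is a rectangle drawn with `<polygon>`. Its stroke #ff8800 means score at S565, F1551. After flipping Y the toolpath is (85.08,153.45) → (131.61,153.45) → (131.61,83.50) → (85.08,83.50) → (85.08,153.45), returning to the start.

Shape 2 is a cubic bezier drawn with `<path>`. Its stroke #ff8800 means score at S565, F1551. After flipping Y the toolpath is (56.25,76.14) → (59.40,74.52) → (60.26,82.35) → (61.64,96.36) → (66.36,113.26) → (77.23,129.77).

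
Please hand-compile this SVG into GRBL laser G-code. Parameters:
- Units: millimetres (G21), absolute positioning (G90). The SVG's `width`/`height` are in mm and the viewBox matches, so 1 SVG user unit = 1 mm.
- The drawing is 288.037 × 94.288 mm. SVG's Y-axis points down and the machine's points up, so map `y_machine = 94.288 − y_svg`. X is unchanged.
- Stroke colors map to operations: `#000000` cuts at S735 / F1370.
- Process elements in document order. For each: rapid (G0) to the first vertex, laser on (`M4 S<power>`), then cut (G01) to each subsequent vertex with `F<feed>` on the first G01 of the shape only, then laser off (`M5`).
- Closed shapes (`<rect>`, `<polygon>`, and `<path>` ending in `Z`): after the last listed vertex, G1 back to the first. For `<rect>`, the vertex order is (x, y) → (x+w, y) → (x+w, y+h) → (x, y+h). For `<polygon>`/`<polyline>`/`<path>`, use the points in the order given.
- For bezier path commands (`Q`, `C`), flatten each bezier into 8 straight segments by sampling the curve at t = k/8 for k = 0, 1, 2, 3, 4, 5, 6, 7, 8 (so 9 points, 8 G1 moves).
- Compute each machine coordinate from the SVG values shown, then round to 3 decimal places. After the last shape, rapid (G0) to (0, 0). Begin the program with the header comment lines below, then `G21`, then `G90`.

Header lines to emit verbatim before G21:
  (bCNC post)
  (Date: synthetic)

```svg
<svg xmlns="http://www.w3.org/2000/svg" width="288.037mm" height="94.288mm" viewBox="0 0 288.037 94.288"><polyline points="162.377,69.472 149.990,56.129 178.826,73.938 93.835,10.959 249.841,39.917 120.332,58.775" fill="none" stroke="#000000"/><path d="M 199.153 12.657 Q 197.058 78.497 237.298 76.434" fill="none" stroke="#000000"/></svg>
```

Since the viewBox matches the mm dimensions, user units are millimetres directly. The only transform is the Y-flip y_m = 94.288 − y_svg.

Shape 1 is a open polyline drawn with `<polyline>`. Its stroke #000000 means cut at S735, F1370. After flipping Y the toolpath is (162.377,24.816) → (149.990,38.159) → (178.826,20.350) → (93.835,83.329) → (249.841,54.371) → (120.332,35.513).

Shape 2 is a quadratic bezier drawn with `<path>`. Its stroke #000000 means cut at S735, F1370. After flipping Y the toolpath is (199.153,81.631) → (199.291,66.232) → (200.751,52.955) → (203.535,41.800) → (207.642,32.767) → (213.071,25.856) → (219.824,21.066) → (227.899,18.399) → (237.298,17.854).

(bCNC post)
(Date: synthetic)
G21
G90
G0 X162.377 Y24.816
M4 S735
G01 X149.990 Y38.159 F1370
G01 X178.826 Y20.350
G01 X93.835 Y83.329
G01 X249.841 Y54.371
G01 X120.332 Y35.513
M5
G0 X199.153 Y81.631
M4 S735
G01 X199.291 Y66.232 F1370
G01 X200.751 Y52.955
G01 X203.535 Y41.800
G01 X207.642 Y32.767
G01 X213.071 Y25.856
G01 X219.824 Y21.066
G01 X227.899 Y18.399
G01 X237.298 Y17.854
M5
G0 X0.000 Y0.000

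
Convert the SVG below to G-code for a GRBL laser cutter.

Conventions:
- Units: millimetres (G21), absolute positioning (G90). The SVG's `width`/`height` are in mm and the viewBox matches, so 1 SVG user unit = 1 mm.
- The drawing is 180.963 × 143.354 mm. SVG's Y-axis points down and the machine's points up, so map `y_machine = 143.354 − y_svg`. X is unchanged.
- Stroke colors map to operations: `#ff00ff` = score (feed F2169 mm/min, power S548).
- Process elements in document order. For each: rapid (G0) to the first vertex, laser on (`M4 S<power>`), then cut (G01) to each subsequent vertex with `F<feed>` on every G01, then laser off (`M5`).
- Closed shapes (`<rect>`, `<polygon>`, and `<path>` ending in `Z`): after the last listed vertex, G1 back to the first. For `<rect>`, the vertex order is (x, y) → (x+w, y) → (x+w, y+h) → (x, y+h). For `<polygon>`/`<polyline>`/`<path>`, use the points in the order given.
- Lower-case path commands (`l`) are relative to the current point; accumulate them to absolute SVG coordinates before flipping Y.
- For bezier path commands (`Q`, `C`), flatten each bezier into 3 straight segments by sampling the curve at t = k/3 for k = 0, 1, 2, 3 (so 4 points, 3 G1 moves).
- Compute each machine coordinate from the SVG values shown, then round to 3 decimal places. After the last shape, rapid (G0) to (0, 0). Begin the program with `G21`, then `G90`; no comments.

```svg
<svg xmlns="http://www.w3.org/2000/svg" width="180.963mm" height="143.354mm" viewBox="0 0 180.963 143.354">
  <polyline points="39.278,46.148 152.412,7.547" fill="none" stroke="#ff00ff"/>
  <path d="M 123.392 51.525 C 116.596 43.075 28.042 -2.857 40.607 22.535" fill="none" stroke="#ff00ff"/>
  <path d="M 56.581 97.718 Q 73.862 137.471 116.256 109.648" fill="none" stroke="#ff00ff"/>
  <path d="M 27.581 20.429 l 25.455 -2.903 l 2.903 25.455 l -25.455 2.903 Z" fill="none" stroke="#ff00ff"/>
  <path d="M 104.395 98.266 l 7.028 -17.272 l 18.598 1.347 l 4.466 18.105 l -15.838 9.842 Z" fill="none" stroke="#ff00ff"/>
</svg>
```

G21
G90
G0 X39.278 Y97.206
M4 S548
G01 X152.412 Y135.807 F2169
M5
G0 X123.392 Y91.829
M4 S548
G01 X96.117 Y108.743 F2169
G01 X54.975 Y126.466 F2169
G01 X40.607 Y120.819 F2169
M5
G0 X56.581 Y45.636
M4 S548
G01 X70.892 Y26.642 F2169
G01 X90.784 Y22.666 F2169
G01 X116.256 Y33.706 F2169
M5
G0 X27.581 Y122.925
M4 S548
G01 X53.036 Y125.828 F2169
G01 X55.939 Y100.373 F2169
G01 X30.484 Y97.470 F2169
G01 X27.581 Y122.925 F2169
M5
G0 X104.395 Y45.088
M4 S548
G01 X111.423 Y62.360 F2169
G01 X130.021 Y61.013 F2169
G01 X134.487 Y42.908 F2169
G01 X118.649 Y33.066 F2169
G01 X104.395 Y45.088 F2169
M5
G0 X0.000 Y0.000

1 u = 1 mm; y_m = 143.354 − y.

[1] `<polyline>` line segment, #ff00ff→score S548 F2169: (39.278,97.206) → (152.412,135.807)

[2] `<path>` cubic bezier, #ff00ff→score S548 F2169: (123.392,91.829) → (96.117,108.743) → (54.975,126.466) → (40.607,120.819)

[3] `<path>` quadratic bezier, #ff00ff→score S548 F2169: (56.581,45.636) → (70.892,26.642) → (90.784,22.666) → (116.256,33.706)

[4] `<path>` regular polygon, #ff00ff→score S548 F2169: (27.581,122.925) → (53.036,125.828) → (55.939,100.373) → (30.484,97.470) → (27.581,122.925) (closed)

[5] `<path>` regular polygon, #ff00ff→score S548 F2169: (104.395,45.088) → (111.423,62.360) → (130.021,61.013) → (134.487,42.908) → (118.649,33.066) → (104.395,45.088) (closed)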